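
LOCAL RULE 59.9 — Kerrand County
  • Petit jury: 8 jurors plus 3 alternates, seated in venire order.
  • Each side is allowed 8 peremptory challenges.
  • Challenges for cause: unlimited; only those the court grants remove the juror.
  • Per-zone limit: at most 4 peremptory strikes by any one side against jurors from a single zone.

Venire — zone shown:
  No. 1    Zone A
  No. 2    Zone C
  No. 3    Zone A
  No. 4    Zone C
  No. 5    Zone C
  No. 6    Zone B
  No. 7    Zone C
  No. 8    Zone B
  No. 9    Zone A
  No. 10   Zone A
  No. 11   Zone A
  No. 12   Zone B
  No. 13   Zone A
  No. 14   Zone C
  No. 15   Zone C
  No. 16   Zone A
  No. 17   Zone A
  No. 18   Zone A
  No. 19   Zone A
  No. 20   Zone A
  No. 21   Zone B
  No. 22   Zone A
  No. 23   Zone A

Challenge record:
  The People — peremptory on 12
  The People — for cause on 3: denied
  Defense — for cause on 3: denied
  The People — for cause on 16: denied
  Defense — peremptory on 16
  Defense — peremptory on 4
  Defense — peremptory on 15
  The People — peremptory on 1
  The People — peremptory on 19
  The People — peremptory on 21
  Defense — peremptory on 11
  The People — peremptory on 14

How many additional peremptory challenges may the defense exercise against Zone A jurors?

Defense peremptories so far: #16, #4, #15, #11 — 4 of 8 used, 4 left overall.
Against Zone A: #16, #11 — 2 used; per-zone cap 4 leaves 2.
Binding limit: min(4, 2) = 2.

2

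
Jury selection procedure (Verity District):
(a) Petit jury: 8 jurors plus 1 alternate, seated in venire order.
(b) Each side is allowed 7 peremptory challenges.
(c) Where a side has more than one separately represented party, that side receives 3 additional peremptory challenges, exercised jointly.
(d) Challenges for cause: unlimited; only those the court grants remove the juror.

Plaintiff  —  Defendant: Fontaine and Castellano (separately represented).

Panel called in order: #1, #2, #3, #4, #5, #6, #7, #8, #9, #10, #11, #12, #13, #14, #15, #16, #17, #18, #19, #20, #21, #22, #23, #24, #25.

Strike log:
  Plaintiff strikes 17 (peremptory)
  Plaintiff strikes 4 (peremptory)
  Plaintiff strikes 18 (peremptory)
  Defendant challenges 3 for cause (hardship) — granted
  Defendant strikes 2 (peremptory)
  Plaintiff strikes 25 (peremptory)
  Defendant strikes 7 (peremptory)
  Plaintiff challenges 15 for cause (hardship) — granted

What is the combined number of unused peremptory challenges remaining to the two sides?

11

Plaintiff allotment: 7. Defendant allotment: 7 base + 3 multi-party = 10.
Plaintiff peremptories used: #17, #4, #18, #25 — 4 (the for-cause on #15 doesn't count).
Defendant peremptories used: #2, #7 — 2 (the for-cause on #3 doesn't count).
Remaining: (7 − 4) + (10 − 2) = 11.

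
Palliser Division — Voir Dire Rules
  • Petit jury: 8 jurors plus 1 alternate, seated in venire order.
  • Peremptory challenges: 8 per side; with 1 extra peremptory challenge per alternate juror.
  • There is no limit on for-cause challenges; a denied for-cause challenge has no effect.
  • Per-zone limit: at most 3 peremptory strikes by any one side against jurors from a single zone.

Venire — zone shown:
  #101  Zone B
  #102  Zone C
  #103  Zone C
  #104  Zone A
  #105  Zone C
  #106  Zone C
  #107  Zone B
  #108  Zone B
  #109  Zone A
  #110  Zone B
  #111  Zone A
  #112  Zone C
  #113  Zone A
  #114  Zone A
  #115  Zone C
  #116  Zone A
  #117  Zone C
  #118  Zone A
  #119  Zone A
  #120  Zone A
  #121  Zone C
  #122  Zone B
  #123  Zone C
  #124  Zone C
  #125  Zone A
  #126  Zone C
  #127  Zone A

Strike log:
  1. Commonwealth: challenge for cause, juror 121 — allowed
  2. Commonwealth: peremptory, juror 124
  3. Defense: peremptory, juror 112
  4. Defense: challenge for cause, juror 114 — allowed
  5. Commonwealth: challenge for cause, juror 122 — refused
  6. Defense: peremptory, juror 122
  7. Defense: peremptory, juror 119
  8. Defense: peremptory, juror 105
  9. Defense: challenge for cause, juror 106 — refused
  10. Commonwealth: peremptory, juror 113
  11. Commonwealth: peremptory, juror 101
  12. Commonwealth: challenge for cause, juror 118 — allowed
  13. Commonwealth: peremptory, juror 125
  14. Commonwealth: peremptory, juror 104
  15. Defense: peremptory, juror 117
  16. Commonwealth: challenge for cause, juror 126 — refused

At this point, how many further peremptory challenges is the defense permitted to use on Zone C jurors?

Defense peremptories so far: #112, #122, #119, #105, #117 — 5 of 9 used, 4 left overall.
Against Zone C: #112, #105, #117 — 3 used; per-zone cap 3 leaves 0.
Binding limit: min(4, 0) = 0.

0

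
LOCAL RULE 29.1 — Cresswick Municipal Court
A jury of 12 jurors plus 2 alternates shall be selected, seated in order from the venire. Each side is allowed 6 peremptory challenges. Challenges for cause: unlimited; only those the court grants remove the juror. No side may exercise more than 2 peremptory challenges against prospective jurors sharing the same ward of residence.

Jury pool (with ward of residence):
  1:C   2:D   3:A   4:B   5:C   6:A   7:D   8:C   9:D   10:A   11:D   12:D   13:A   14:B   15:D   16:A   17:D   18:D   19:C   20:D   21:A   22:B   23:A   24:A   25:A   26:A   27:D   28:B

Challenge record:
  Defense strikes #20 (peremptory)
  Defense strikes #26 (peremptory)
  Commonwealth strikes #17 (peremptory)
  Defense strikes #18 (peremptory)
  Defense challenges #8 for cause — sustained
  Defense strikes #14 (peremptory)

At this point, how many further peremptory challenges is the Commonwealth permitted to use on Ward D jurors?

Commonwealth peremptories so far: #17 — 1 of 6 used, 5 left overall.
Against Ward D: #17 — 1 used; per-ward cap 2 leaves 1.
Binding limit: min(5, 1) = 1.

1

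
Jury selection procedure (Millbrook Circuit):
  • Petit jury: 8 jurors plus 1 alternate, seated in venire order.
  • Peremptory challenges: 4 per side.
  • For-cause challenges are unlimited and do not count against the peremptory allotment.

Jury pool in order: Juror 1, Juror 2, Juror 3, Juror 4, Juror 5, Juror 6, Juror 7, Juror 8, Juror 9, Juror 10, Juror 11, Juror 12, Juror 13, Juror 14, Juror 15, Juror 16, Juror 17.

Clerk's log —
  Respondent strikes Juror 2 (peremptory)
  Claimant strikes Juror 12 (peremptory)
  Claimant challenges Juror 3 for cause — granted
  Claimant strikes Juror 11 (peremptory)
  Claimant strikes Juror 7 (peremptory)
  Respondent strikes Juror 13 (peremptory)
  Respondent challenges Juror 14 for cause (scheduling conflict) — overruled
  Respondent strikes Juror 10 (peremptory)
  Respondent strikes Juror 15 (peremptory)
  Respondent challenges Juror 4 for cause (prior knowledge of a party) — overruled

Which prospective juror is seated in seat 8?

Removed: #2, #3, #7, #10, #11, #12, #13, #15. (#4, #14 stay — for-cause denied.)
Filling seats in venire order through position 8: #1, #4, #5, #6, #8, #9, #14, #16.
So seat 8 is #16.

16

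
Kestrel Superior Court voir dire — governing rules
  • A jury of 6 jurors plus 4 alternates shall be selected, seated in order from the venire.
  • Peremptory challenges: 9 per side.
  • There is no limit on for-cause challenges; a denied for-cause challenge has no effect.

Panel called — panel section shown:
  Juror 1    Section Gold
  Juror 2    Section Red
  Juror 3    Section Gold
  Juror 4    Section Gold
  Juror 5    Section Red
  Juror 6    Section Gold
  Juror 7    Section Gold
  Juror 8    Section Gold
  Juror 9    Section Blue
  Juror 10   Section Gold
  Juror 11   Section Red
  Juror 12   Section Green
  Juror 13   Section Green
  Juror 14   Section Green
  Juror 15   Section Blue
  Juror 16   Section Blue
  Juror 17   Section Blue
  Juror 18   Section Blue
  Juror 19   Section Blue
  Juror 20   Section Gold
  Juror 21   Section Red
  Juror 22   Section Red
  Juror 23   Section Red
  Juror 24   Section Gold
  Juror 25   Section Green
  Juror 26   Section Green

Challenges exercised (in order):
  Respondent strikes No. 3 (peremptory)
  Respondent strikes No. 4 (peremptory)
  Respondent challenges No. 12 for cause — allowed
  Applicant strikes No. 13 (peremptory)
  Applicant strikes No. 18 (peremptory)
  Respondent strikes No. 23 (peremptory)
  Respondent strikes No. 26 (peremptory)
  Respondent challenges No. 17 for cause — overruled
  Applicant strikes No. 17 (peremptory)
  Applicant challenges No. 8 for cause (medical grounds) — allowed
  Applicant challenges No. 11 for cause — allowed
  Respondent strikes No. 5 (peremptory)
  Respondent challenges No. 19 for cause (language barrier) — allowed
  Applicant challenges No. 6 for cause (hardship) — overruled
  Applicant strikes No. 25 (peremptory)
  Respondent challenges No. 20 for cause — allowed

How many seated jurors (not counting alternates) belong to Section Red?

Removed: #3, #4, #5, #8, #11, #12, #13, #17, #18, #19, #20, #23, #25, #26.
Seated jurors 1–6: #1, #2, #6, #7, #9, #10 (alternates #14, #15, #16, #21 not counted).
Of those, in Section Red: #2 → 1.

1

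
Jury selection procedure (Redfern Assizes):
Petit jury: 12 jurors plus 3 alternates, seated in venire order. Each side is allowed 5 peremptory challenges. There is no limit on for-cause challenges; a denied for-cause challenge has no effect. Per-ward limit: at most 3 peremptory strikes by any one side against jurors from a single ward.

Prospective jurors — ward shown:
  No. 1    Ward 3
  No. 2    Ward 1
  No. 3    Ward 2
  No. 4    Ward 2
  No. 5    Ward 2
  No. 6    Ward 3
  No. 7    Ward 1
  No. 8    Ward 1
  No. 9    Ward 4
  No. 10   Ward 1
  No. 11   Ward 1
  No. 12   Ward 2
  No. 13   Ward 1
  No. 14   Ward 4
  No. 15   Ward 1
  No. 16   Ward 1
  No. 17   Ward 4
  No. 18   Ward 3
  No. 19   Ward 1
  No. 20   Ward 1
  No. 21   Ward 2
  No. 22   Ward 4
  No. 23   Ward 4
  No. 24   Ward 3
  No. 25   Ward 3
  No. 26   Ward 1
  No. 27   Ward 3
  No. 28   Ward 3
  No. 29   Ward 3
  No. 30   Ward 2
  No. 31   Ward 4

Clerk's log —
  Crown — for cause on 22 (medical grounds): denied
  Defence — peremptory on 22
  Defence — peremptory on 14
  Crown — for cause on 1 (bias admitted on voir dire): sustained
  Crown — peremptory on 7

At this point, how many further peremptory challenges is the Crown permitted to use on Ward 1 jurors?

Crown peremptories so far: #7 — 1 of 5 used, 4 left overall.
Against Ward 1: #7 — 1 used; per-ward cap 3 leaves 2.
Binding limit: min(4, 2) = 2.

2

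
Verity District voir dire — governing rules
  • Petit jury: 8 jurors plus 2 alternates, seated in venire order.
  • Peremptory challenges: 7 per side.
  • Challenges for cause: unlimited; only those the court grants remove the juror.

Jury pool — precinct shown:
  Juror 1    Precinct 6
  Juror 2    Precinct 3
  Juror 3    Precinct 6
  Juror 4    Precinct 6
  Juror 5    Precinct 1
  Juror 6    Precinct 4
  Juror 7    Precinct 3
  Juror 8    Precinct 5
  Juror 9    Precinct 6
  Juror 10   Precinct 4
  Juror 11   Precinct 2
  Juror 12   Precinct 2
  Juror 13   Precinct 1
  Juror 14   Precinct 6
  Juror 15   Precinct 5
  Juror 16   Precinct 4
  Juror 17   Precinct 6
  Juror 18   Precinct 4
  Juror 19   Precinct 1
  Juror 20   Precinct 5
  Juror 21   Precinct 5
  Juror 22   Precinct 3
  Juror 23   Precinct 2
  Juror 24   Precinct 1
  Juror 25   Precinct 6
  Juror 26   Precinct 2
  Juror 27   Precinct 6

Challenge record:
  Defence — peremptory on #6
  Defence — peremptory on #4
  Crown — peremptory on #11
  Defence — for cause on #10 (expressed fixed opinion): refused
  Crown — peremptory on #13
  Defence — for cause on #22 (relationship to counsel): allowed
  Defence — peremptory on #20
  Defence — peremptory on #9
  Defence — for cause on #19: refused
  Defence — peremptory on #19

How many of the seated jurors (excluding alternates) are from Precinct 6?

2

Removed: #4, #6, #9, #11, #13, #19, #20, #22.
Seated jurors 1–8: #1, #2, #3, #5, #7, #8, #10, #12 (alternates #14, #15 not counted).
Of those, in Precinct 6: #1, #3 → 2.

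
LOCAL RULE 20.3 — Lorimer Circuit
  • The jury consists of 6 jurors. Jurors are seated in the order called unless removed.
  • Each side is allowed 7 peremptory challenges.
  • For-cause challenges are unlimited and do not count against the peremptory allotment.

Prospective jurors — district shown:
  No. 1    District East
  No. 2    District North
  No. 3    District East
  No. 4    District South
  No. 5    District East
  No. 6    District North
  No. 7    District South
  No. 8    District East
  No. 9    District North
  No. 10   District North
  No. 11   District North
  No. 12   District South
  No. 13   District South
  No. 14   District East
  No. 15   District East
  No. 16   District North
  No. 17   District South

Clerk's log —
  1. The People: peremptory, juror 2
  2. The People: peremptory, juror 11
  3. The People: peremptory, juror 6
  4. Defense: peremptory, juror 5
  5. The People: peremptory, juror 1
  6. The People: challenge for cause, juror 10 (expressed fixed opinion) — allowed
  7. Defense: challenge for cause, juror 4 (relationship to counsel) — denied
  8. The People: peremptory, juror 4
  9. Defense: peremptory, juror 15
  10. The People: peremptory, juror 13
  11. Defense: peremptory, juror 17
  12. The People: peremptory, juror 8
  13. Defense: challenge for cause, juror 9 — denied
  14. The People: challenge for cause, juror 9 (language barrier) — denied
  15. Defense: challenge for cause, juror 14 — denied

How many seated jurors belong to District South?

2

Removed: #1, #2, #4, #5, #6, #8, #10, #11, #13, #15, #17.
Seated jurors 1–6: #3, #7, #9, #12, #14, #16.
Of those, in District South: #7, #12 → 2.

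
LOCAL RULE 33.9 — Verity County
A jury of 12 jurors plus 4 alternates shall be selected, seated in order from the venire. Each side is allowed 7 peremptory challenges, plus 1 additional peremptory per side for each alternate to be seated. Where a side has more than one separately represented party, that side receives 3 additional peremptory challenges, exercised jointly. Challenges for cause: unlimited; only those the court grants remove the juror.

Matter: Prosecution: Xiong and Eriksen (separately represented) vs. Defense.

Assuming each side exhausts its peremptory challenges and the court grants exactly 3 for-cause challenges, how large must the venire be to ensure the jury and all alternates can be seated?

44

Seats to fill: 12 + 4 alternates = 16.
Peremptories — Prosecution: 7 + 1×4 + 3 = 14; Defense: 7 + 1×4 = 11; total 25.
For-cause removals: 3.
Minimum venire: 16 + 25 + 3 = 44.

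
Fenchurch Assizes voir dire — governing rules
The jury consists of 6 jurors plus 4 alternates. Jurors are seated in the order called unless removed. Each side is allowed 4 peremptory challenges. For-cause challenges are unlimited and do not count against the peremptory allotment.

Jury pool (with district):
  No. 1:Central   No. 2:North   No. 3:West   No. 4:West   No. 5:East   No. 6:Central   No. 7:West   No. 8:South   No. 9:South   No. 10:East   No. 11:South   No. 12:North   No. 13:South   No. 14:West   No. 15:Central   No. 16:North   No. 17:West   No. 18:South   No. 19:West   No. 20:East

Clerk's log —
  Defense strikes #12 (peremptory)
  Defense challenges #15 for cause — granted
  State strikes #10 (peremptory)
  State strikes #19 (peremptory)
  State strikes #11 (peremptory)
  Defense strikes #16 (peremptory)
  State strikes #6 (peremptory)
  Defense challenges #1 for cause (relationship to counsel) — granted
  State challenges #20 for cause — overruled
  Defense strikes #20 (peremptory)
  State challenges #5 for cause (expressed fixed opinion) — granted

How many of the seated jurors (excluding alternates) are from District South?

2

Removed: #1, #5, #6, #10, #11, #12, #15, #16, #19, #20.
Seated jurors 1–6: #2, #3, #4, #7, #8, #9 (alternates #13, #14, #17, #18 not counted).
Of those, in District South: #8, #9 → 2.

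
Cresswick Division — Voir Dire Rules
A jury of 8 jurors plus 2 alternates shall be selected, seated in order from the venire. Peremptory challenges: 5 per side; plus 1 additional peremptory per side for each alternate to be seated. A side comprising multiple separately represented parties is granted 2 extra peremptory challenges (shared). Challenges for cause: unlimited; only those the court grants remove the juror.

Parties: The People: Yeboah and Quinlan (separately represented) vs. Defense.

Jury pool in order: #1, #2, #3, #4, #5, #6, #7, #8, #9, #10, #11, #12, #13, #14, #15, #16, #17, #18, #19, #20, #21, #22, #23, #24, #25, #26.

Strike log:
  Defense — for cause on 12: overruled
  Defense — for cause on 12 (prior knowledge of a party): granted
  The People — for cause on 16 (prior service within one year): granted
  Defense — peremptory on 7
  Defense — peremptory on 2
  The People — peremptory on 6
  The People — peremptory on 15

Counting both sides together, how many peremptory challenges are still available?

The People allotment: 5 base + 1 × 2 alternates + 2 multi-party = 9. Defense allotment: 5 base + 1 × 2 alternates = 7.
The People peremptories used: #6, #15 — 2 (the for-cause on #16 doesn't count).
Defense peremptories used: #7, #2 — 2 (for-cause on #12, #12 don't count).
Remaining: (9 − 2) + (7 − 2) = 12.

12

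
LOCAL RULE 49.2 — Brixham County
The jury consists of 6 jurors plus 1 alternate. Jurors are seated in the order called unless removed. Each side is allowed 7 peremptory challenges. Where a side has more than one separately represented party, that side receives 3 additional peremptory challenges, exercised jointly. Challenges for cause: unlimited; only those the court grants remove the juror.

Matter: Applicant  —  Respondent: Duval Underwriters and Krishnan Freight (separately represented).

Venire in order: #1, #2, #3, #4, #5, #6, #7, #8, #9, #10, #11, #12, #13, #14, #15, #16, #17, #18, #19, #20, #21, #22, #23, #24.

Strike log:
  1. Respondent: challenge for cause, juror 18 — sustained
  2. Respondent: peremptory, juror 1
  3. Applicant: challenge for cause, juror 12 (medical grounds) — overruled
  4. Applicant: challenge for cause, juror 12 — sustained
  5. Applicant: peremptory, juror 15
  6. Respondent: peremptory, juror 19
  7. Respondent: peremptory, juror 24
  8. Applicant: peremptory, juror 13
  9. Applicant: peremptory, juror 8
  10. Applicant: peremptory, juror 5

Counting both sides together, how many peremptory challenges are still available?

10

Applicant allotment: 7. Respondent allotment: 7 base + 3 multi-party = 10.
Applicant peremptories used: #15, #13, #8, #5 — 4 (for-cause on #12, #12 don't count).
Respondent peremptories used: #1, #19, #24 — 3 (the for-cause on #18 doesn't count).
Remaining: (7 − 4) + (10 − 3) = 10.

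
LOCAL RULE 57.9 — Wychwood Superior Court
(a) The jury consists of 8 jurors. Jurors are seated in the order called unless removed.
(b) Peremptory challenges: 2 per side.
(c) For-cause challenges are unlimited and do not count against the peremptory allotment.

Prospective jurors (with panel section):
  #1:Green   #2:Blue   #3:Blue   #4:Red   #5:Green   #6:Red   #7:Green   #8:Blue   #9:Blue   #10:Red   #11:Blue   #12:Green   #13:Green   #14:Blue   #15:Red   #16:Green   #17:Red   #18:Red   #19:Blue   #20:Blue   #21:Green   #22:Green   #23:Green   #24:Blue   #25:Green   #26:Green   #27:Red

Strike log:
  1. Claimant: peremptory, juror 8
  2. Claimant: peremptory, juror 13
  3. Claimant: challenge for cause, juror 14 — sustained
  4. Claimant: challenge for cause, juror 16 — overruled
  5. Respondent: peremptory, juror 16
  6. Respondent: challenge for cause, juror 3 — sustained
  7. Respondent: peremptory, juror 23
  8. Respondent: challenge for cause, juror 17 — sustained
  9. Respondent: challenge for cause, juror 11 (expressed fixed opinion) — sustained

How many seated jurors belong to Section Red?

3

Removed: #3, #8, #11, #13, #14, #16, #17, #23.
Seated jurors 1–8: #1, #2, #4, #5, #6, #7, #9, #10.
Of those, in Section Red: #4, #6, #10 → 3.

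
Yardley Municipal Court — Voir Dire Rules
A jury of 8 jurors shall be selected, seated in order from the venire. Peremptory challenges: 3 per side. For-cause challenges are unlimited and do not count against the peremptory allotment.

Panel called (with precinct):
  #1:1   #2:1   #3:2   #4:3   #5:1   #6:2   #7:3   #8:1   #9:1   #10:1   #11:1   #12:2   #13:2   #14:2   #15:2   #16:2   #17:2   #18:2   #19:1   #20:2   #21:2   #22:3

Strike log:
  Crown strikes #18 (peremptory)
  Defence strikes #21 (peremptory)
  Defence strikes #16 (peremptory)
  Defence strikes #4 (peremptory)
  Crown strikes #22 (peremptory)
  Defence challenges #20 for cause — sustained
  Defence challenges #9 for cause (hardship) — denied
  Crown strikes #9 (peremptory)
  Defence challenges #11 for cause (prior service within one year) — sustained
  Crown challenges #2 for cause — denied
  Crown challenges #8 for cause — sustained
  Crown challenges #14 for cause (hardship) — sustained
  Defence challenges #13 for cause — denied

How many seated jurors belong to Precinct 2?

Removed: #4, #8, #9, #11, #14, #16, #18, #20, #21, #22.
Seated jurors 1–8: #1, #2, #3, #5, #6, #7, #10, #12.
Of those, in Precinct 2: #3, #6, #12 → 3.

3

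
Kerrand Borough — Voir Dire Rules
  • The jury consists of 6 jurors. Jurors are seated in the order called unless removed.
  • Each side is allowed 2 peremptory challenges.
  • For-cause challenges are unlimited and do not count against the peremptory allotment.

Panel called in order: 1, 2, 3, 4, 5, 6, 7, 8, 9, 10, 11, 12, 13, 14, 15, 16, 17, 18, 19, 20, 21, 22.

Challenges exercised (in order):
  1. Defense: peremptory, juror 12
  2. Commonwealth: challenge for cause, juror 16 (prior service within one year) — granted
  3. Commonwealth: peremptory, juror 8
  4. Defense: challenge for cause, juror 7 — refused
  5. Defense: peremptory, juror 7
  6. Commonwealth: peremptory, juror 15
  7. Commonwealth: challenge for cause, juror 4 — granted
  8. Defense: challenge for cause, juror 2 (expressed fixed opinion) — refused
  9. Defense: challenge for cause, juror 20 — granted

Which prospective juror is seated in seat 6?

9

Removed: #4, #7, #8, #12, #15, #16, #20. (#2 stays — for-cause denied.)
Seating in order: seats 1–6 → #1, #2, #3, #5, #6, #9.
So seat 6 is #9.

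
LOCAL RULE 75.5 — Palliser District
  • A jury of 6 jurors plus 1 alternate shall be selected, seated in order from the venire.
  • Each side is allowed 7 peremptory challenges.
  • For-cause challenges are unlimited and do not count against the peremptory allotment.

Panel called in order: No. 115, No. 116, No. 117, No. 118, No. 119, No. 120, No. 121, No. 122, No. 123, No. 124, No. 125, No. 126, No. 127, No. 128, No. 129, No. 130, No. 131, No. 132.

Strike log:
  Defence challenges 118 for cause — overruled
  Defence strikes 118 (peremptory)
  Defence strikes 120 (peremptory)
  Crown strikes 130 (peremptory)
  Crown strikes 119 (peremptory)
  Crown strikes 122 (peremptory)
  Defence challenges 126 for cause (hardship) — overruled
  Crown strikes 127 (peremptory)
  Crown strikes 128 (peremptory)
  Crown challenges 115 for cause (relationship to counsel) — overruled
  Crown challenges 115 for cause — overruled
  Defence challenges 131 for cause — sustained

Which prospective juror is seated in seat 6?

Removed: #118, #119, #120, #122, #127, #128, #130, #131. (#115, #126 stay — for-cause denied.)
Seating in order: seats 1–6 → #115, #116, #117, #121, #123, #124; alternates → #125.
So seat 6 is #124.

124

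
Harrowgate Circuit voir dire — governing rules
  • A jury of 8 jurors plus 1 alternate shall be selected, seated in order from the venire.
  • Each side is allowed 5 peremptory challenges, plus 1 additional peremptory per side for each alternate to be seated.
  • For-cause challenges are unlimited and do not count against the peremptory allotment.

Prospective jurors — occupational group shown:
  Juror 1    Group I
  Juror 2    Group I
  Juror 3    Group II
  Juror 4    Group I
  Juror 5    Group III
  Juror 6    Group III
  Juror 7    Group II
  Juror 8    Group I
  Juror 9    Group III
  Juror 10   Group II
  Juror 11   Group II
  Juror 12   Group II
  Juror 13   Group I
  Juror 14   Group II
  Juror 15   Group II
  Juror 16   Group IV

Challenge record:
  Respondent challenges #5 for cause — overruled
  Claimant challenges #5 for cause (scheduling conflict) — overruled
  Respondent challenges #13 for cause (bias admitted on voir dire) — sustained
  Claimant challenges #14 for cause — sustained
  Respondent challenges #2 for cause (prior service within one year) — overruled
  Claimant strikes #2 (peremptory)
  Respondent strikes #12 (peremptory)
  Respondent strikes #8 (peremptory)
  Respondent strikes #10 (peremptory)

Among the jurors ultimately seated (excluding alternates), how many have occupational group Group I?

2

Removed: #2, #8, #10, #12, #13, #14.
Seated jurors 1–8: #1, #3, #4, #5, #6, #7, #9, #11 (alternates #15 not counted).
Of those, in Group I: #1, #4 → 2.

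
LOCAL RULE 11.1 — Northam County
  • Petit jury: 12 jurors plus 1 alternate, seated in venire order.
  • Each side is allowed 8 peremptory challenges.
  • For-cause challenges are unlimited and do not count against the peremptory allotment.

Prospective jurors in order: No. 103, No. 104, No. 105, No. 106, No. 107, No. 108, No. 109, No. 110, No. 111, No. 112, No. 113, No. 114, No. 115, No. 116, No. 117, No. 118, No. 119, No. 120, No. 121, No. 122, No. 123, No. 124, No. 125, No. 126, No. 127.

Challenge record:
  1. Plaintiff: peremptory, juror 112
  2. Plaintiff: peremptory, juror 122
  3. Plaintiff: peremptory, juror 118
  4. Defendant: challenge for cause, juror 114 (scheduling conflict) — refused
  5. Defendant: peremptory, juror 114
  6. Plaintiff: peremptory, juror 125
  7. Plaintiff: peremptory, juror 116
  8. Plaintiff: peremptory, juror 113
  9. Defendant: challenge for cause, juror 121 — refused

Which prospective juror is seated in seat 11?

117

Removed: #112, #113, #114, #116, #118, #122, #125. (#121 stays — for-cause denied.)
Seating in order: seats 1–12 → #103, #104, #105, #106, #107, #108, #109, #110, #111, #115, #117, #119; alternates → #120.
So seat 11 is #117.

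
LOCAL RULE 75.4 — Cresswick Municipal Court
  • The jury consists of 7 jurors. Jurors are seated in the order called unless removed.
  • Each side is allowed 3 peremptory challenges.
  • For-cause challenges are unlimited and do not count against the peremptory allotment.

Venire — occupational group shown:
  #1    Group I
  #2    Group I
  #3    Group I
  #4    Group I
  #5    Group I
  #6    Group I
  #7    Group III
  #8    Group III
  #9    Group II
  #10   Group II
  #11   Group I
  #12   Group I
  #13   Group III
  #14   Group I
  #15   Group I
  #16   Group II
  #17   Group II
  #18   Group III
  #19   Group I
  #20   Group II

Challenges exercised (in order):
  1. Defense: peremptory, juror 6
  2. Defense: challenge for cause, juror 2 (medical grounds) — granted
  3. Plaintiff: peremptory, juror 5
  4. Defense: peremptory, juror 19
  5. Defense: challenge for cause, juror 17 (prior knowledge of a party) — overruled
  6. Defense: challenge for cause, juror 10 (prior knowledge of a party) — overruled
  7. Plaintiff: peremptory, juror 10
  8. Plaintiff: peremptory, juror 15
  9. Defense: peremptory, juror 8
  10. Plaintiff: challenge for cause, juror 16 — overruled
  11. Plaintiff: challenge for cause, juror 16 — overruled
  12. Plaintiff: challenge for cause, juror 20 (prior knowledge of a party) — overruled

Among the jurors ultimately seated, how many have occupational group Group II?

1

Removed: #2, #5, #6, #8, #10, #15, #19.
Seated jurors 1–7: #1, #3, #4, #7, #9, #11, #12.
Of those, in Group II: #9 → 1.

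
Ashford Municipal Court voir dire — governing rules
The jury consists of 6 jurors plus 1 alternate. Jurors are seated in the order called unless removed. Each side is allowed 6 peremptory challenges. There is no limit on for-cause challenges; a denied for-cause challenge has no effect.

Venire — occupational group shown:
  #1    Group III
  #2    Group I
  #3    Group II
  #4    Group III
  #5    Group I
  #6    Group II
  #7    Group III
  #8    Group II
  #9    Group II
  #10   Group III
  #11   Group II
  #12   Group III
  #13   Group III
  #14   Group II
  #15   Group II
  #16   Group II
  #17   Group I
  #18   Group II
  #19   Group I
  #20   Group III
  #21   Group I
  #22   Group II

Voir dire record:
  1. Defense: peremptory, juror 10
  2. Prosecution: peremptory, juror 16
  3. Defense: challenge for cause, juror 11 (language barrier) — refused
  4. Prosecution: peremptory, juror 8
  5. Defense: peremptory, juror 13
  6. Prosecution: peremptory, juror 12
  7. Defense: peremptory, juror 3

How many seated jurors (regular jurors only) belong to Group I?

Removed: #3, #8, #10, #12, #13, #16.
Seated jurors 1–6: #1, #2, #4, #5, #6, #7 (alternates #9 not counted).
Of those, in Group I: #2, #5 → 2.

2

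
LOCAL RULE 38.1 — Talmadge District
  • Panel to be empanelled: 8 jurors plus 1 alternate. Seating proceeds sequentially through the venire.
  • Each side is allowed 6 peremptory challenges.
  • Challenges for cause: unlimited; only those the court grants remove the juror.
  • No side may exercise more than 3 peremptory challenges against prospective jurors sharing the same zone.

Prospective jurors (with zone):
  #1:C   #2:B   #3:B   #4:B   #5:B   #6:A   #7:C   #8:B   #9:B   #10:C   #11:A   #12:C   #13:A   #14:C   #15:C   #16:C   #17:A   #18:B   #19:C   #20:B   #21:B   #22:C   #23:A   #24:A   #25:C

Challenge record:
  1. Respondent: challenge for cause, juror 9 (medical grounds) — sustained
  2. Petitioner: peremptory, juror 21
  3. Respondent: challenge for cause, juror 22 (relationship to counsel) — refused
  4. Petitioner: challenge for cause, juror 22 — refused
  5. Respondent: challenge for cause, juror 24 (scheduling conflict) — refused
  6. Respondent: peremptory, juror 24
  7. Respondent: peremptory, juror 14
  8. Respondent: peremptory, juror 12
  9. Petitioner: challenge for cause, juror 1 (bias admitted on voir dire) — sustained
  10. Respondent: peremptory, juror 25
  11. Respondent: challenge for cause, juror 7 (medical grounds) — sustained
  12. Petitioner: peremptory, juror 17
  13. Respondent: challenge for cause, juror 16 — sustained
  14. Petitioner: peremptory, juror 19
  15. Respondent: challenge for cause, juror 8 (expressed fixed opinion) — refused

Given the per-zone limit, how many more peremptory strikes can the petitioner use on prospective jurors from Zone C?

Petitioner peremptories so far: #21, #17, #19 — 3 of 6 used, 3 left overall.
Against Zone C: #19 — 1 used; per-zone cap 3 leaves 2.
Binding limit: min(3, 2) = 2.

2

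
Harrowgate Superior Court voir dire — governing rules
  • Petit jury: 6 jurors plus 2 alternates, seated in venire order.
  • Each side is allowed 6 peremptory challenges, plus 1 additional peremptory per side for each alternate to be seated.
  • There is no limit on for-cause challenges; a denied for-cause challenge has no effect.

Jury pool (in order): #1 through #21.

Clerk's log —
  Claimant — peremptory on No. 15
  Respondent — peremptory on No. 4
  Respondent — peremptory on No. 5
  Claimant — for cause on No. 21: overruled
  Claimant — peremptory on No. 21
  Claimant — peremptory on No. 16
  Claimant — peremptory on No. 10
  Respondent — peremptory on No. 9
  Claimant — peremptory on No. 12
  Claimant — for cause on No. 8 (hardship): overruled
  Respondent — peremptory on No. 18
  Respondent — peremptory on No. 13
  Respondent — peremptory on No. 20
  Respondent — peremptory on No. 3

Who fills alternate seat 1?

Removed: #3, #4, #5, #9, #10, #12, #13, #15, #16, #18, #20, #21. (#8 stays — for-cause denied.)
Filling seats in venire order through position 7: #1, #2, #6, #7, #8, #11, #14.
So alternate 1 is #14.

14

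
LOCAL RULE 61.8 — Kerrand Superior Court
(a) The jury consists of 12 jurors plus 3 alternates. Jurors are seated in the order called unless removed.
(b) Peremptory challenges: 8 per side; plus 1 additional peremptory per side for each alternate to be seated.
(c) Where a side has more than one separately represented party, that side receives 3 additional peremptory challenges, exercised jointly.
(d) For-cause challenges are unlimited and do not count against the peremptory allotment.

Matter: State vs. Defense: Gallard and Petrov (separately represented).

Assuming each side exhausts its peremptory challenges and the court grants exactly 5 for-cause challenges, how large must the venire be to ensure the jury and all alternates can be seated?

45

Seats to fill: 12 + 3 alternates = 15.
Peremptories — State: 8 + 1×3 = 11; Defense: 8 + 1×3 + 3 = 14; total 25.
For-cause removals: 5.
Minimum venire: 15 + 25 + 5 = 45.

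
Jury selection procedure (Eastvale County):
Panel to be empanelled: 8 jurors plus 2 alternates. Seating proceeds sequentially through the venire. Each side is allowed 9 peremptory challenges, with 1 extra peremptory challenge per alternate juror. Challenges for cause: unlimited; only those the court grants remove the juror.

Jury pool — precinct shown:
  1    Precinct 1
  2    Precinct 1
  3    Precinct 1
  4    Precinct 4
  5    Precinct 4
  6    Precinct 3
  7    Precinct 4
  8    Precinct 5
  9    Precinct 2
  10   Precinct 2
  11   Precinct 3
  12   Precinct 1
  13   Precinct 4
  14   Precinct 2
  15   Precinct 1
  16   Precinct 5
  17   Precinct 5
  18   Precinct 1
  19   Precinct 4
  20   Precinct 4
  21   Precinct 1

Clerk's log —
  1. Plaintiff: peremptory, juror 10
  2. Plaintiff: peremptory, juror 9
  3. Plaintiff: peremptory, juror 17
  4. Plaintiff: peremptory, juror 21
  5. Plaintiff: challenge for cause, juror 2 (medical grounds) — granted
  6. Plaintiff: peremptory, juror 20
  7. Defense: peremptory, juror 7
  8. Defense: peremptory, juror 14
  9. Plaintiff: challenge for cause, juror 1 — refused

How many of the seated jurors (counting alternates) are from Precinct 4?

3

Removed: #2, #7, #9, #10, #14, #17, #20, #21.
Seated (10 incl. alternates): #1, #3, #4, #5, #6, #8, #11, #12, #13, #15.
Of those, in Precinct 4: #4, #5, #13 → 3.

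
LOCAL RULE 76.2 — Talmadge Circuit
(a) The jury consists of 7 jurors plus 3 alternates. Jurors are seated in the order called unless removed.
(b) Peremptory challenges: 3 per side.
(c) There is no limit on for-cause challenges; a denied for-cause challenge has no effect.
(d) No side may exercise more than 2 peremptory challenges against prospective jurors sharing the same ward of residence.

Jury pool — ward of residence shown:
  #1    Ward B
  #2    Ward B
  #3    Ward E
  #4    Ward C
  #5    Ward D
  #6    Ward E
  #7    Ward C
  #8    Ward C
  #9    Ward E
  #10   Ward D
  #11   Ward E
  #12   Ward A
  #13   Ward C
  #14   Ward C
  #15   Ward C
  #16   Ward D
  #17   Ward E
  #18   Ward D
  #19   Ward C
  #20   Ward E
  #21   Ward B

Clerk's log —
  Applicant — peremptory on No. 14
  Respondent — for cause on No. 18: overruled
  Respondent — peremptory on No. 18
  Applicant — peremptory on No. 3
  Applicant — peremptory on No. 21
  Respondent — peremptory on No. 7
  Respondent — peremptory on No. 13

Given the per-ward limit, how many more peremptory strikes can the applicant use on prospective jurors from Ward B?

0

Applicant peremptories so far: #14, #3, #21 — 3 of 3 used, 0 left overall.
Against Ward B: #21 — 1 used; per-ward cap 2 leaves 1.
Binding limit: min(0, 1) = 0.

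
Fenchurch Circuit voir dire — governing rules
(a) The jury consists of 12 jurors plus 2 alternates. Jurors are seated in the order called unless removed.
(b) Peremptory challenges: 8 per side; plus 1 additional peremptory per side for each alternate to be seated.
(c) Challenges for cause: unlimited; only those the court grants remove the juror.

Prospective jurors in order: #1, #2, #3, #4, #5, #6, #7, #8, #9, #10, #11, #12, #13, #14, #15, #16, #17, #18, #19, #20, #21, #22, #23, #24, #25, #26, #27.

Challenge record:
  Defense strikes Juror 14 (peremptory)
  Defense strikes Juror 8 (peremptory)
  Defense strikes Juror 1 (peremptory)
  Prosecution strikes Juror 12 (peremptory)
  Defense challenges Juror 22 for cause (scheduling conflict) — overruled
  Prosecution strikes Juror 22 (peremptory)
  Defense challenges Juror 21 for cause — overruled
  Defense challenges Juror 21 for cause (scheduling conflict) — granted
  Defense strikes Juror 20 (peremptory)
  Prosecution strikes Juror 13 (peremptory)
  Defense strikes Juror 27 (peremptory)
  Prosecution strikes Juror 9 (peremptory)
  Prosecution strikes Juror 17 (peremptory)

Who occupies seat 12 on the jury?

19

Removed: #1, #8, #9, #12, #13, #14, #17, #20, #21, #22, #27.
Seating in order: seats 1–12 → #2, #3, #4, #5, #6, #7, #10, #11, #15, #16, #18, #19; alternates → #23, #24.
So seat 12 is #19.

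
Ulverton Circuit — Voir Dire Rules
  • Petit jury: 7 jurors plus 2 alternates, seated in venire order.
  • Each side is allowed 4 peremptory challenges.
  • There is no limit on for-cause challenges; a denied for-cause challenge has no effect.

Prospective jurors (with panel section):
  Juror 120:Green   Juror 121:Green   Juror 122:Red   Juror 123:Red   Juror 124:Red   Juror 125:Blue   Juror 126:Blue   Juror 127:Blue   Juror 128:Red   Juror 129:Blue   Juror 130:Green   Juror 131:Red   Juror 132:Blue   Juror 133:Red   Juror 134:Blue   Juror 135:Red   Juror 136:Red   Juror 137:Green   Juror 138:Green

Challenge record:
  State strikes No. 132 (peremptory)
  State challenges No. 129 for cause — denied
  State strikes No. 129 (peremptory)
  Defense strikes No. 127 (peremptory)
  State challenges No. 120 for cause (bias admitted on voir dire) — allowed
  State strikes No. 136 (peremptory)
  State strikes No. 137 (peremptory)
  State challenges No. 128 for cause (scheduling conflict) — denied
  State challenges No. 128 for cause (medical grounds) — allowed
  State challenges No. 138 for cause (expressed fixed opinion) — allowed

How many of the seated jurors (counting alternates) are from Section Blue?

Removed: #120, #127, #128, #129, #132, #136, #137, #138.
Seated (9 incl. alternates): #121, #122, #123, #124, #125, #126, #130, #131, #133.
Of those, in Section Blue: #125, #126 → 2.

2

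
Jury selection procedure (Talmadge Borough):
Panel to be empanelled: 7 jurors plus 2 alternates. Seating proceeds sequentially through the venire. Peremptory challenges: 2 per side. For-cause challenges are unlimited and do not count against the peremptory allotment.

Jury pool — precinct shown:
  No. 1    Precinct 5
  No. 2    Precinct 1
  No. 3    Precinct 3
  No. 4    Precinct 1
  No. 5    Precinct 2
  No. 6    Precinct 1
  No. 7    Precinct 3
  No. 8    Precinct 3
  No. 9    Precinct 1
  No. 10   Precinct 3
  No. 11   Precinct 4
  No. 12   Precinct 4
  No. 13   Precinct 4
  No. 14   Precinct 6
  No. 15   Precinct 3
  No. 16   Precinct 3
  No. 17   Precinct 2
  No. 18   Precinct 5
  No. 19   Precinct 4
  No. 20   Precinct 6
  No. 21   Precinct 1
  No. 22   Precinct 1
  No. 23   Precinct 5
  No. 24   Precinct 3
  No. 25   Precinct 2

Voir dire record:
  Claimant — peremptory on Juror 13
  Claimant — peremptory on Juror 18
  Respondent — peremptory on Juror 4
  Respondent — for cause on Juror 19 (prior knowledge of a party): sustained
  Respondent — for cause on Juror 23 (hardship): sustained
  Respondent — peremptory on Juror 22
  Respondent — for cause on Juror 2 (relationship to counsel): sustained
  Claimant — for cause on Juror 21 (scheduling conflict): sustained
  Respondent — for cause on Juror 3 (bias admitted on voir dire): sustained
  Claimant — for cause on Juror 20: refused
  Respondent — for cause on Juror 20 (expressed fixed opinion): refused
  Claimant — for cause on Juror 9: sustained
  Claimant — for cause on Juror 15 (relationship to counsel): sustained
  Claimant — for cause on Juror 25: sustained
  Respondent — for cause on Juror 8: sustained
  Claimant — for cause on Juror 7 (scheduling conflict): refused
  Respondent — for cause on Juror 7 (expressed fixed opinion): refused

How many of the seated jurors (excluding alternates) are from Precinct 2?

Removed: #2, #3, #4, #8, #9, #13, #15, #18, #19, #21, #22, #23, #25.
Seated jurors 1–7: #1, #5, #6, #7, #10, #11, #12 (alternates #14, #16 not counted).
Of those, in Precinct 2: #5 → 1.

1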